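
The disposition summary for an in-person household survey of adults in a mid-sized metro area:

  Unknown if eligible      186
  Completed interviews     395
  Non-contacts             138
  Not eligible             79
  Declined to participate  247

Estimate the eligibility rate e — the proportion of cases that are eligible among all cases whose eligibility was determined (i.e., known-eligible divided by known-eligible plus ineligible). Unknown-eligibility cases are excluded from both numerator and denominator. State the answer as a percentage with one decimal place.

90.8%

Determined eligible → 395 + 247 + 138 = 780
e = 780 / (780 + 79) = 780 / 859 = 0.9080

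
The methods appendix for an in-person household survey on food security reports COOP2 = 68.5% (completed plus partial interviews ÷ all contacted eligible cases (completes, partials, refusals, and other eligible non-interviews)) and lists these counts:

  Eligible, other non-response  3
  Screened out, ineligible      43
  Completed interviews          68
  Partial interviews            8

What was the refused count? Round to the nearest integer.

Top: 68 + 8 = 76
COOP2 = 76 / D = 0.685
D = 76 / 0.685 = 110.9
Other denominator terms total 79
refused = 110.9 − 79 ≈ 32

32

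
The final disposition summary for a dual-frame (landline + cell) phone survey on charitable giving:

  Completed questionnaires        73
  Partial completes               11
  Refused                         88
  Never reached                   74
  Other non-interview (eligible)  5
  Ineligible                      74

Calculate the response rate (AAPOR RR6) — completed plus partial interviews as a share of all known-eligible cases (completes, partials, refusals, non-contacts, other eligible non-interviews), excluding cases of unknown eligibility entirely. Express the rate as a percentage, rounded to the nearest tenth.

Numerator: 73 + 11 = 84
Denominator: 73 + 11 + 88 + 74 + 5 = 251
RR6 = 84 / 251 = 0.3347

33.5%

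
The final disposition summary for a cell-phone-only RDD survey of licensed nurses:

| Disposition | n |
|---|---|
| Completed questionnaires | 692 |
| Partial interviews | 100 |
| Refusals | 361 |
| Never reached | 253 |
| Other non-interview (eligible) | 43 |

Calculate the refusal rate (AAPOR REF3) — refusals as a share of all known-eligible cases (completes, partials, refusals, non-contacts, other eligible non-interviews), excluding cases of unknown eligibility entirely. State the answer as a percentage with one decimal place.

24.9%

Top: 361
Base: 692 + 100 + 361 + 253 + 43 = 1449
REF3 = 361 / 1449 = 0.2491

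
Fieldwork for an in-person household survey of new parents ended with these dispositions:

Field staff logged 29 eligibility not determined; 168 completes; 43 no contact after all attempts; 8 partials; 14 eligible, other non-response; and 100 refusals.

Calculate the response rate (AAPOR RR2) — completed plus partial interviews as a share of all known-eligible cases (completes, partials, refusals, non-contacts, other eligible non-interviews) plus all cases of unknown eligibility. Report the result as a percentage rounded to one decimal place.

48.6%

Top = 168 + 8 = 176
Base = 168 + 8 + 100 + 43 + 14 + 29 = 362
RR2 = 176 / 362 = 0.4862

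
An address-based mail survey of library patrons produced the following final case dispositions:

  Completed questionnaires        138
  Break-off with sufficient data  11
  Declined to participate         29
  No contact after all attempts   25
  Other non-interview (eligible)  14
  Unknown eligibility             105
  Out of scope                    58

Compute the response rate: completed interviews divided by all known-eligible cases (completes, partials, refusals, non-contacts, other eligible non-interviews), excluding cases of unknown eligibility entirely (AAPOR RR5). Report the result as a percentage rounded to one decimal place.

Num → 138
Denom → 138 + 11 + 29 + 25 + 14 = 217
RR5 = 138 / 217 = 0.6359

63.6%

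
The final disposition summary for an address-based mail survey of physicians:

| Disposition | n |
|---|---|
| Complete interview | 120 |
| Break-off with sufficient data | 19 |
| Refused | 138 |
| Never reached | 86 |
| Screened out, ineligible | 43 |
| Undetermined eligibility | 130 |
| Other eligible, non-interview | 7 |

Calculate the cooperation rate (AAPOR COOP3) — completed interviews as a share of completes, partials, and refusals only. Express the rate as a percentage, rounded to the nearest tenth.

43.3%

Top → 120
Denominator → 120 + 19 + 138 = 277
COOP3 = 120 / 277 = 0.4332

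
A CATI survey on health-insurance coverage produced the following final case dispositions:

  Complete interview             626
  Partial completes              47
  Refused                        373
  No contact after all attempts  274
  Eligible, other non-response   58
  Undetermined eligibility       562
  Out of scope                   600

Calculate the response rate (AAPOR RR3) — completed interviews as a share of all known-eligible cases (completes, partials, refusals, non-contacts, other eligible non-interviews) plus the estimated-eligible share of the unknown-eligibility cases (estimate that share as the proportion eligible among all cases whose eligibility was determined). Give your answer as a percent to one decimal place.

35.4%

Num = 626
Determined eligible = 626 + 47 + 373 + 274 + 58 = 1378
e = 1378 / (1378 + 600) = 1378 / 1978 = 0.6967
e × U = 0.6967 × 562 = 391.55
Base = 1378 + 391.55 = 1769.55
RR3 = 626 / 1769.55 = 0.3538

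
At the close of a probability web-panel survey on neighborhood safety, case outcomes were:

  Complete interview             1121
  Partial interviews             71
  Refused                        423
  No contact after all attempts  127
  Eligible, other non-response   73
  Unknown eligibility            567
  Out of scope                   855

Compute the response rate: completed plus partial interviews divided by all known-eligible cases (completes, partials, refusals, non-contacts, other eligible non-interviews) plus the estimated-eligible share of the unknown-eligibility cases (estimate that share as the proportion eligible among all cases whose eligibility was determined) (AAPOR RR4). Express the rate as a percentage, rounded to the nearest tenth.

Numerator: 1121 + 71 = 1192
Known eligible: 1121 + 71 + 423 + 127 + 73 = 1815
e = 1815 / (1815 + 855) = 1815 / 2670 = 0.6798
e × U: 0.6798 × 567 = 385.45
Denom: 1815 + 385.45 = 2200.45
RR4 = 1192 / 2200.45 = 0.5417

54.2%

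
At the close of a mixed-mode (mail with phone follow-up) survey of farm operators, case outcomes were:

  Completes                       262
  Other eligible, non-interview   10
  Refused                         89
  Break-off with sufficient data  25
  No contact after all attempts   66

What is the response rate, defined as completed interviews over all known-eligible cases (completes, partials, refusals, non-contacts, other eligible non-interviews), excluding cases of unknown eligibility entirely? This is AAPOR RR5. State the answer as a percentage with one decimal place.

58.0%

Numerator → 262
Denom → 262 + 25 + 89 + 66 + 10 = 452
RR5 = 262 / 452 = 0.5796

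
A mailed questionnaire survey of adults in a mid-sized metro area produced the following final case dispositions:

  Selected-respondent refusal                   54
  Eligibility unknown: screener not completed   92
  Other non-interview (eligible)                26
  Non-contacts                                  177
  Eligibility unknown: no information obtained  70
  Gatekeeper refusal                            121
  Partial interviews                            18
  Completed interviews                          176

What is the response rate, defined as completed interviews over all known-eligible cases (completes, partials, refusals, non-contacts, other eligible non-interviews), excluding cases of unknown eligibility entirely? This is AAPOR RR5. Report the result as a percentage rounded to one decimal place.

30.8%

Refused = 121 + 54 = 175
Unknown eligibility = 92 + 70 = 162
Num = 176
Denom = 176 + 18 + 175 + 177 + 26 = 572
RR5 = 176 / 572 = 0.3077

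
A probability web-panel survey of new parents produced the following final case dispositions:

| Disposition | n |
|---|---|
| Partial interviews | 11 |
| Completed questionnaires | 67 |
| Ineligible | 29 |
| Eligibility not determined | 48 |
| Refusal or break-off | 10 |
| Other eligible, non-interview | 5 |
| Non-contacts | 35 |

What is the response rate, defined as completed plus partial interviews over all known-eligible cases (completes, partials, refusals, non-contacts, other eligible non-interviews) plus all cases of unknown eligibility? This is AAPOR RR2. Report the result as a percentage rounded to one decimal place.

Numerator = 67 + 11 = 78
Base = 67 + 11 + 10 + 35 + 5 + 48 = 176
RR2 = 78 / 176 = 0.4432

44.3%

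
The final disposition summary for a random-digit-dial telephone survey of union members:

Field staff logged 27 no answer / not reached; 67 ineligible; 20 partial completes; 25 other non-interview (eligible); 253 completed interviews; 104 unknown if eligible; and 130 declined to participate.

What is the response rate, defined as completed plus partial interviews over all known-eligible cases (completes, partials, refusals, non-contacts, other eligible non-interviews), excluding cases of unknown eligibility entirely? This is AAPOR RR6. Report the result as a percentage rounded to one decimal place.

60.0%

Numerator → 253 + 20 = 273
Denom → 253 + 20 + 130 + 27 + 25 = 455
RR6 = 273 / 455 = 0.6000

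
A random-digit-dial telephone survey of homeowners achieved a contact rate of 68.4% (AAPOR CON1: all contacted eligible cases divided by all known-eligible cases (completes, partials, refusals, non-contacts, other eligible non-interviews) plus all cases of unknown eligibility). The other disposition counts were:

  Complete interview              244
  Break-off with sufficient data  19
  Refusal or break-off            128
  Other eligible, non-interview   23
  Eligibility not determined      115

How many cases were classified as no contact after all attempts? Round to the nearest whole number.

76

Numerator = 244 + 19 + 128 + 23 = 414
CON1 = 414 / D = 0.684
D = 414 / 0.684 = 605.3
Rest of base = 529
no contact after all attempts = 605.3 − 529 ≈ 76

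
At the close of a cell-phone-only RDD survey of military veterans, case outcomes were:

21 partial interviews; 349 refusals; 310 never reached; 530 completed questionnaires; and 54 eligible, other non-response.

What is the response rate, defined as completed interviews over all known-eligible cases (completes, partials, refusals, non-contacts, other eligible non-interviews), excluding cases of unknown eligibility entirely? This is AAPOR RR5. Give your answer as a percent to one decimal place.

Num = 530
Base = 530 + 21 + 349 + 310 + 54 = 1264
RR5 = 530 / 1264 = 0.4193

41.9%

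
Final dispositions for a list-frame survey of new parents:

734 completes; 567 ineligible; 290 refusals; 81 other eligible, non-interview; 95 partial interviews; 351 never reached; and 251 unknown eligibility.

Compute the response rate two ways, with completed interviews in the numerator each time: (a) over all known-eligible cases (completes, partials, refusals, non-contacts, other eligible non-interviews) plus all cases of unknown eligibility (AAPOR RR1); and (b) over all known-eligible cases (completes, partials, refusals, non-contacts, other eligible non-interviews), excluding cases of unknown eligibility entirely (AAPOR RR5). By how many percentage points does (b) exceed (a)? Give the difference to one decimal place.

Num → 734
Denominator → 734 + 95 + 290 + 351 + 81 + 251 = 1802
RR1 = 734 / 1802 = 0.4073
Denominator → 734 + 95 + 290 + 351 + 81 = 1551
RR5 = 734 / 1551 = 0.4732
Difference = 47.32 − 40.73 = 6.59 percentage points

6.6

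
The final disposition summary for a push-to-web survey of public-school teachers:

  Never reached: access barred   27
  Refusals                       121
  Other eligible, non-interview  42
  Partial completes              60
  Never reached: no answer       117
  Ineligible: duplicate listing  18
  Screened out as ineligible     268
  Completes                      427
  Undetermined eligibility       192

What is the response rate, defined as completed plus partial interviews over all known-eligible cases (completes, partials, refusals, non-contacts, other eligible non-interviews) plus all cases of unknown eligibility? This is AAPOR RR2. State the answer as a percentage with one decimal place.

Never reached = 117 + 27 = 144
Out of scope = 268 + 18 = 286
Num → 427 + 60 = 487
Denom → 427 + 60 + 121 + 144 + 42 + 192 = 986
RR2 = 487 / 986 = 0.4939

49.4%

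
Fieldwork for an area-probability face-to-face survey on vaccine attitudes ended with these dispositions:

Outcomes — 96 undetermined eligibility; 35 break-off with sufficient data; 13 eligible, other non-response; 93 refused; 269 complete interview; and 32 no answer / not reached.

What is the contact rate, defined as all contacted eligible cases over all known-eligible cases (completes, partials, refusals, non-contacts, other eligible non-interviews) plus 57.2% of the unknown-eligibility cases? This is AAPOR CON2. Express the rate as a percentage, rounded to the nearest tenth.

Top: 269 + 35 + 93 + 13 = 410
Known eligible: 269 + 35 + 93 + 32 + 13 = 442
Estimated eligible among unknowns: 0.5720 × 96 = 54.91
Base: 442 + 54.91 = 496.91
CON2 = 410 / 496.91 = 0.8251

82.5%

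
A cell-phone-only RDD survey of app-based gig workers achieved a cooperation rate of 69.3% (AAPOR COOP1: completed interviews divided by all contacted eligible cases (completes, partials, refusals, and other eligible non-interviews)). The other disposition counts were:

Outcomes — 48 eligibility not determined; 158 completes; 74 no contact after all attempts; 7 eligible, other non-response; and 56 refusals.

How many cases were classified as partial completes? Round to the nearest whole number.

COOP1 = 158 / D = 0.693
D = 158 / 0.693 = 228.0
Other denominator terms total 221
partial completes = 228.0 − 221 ≈ 7

7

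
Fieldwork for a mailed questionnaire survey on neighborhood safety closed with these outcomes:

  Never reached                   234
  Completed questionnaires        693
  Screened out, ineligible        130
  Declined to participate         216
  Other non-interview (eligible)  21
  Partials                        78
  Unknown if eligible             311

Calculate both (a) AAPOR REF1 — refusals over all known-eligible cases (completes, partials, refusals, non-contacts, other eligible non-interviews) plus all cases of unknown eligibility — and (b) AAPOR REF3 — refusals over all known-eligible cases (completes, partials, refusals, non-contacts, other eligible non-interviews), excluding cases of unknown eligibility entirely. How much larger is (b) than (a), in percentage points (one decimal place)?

3.5

Num: 216
Base: 693 + 78 + 216 + 234 + 21 + 311 = 1553
REF1 = 216 / 1553 = 0.1391
Base: 693 + 78 + 216 + 234 + 21 = 1242
REF3 = 216 / 1242 = 0.1739
Difference = 17.39 − 13.91 = 3.48 percentage points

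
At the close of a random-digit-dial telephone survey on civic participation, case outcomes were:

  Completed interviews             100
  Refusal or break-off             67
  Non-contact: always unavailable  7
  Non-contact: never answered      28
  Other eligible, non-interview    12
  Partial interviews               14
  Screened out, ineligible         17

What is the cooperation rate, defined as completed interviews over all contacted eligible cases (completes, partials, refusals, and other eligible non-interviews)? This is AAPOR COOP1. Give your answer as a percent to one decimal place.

No contact after all attempts = 28 + 7 = 35
Num = 100
Denom = 100 + 14 + 67 + 12 = 193
COOP1 = 100 / 193 = 0.5181

51.8%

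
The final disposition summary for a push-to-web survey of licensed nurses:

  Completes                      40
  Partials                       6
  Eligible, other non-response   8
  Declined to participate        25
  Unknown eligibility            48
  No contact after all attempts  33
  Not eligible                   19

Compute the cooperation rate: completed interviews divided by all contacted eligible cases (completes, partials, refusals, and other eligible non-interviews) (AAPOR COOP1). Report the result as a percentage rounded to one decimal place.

Top → 40
Denom → 40 + 6 + 25 + 8 = 79
COOP1 = 40 / 79 = 0.5063

50.6%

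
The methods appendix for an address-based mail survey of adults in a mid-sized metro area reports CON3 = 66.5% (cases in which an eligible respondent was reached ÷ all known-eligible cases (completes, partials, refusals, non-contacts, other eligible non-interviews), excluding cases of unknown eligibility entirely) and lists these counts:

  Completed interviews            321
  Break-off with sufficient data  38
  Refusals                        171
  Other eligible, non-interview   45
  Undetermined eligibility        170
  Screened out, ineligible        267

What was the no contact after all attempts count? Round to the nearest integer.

Top: 321 + 38 + 171 + 45 = 575
CON3 = 575 / D = 0.665
D = 575 / 0.665 = 864.7
Remaining denominator categories sum to 575
no contact after all attempts = 864.7 − 575 ≈ 290

290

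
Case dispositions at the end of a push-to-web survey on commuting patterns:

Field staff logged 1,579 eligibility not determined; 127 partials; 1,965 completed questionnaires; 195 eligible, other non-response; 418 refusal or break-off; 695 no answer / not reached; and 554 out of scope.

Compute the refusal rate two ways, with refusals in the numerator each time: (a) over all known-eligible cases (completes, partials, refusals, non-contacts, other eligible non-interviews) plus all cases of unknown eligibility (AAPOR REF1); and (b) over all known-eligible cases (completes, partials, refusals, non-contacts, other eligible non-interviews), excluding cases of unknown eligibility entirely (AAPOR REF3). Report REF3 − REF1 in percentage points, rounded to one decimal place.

Num = 418
Denominator = 1965 + 127 + 418 + 695 + 195 + 1579 = 4979
REF1 = 418 / 4979 = 0.0840
Denominator = 1965 + 127 + 418 + 695 + 195 = 3400
REF3 = 418 / 3400 = 0.1229
Difference = 12.29 − 8.40 = 3.89 percentage points

3.9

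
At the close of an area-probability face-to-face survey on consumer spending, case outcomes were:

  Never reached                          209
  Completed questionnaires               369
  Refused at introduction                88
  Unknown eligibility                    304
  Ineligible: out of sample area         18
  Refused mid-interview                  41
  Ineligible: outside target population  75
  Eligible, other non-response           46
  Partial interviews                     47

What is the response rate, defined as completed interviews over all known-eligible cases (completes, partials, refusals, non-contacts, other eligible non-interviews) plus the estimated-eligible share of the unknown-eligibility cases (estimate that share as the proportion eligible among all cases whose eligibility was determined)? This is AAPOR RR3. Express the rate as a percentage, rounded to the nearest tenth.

Refusal or break-off = 88 + 41 = 129
Not eligible = 75 + 18 = 93
Num = 369
Eligible (known) = 369 + 47 + 129 + 209 + 46 = 800
e = 800 / (800 + 93) = 800 / 893 = 0.8959
Estimated eligible among unknowns = 0.8959 × 304 = 272.35
Denominator = 800 + 272.35 = 1072.35
RR3 = 369 / 1072.35 = 0.3441

34.4%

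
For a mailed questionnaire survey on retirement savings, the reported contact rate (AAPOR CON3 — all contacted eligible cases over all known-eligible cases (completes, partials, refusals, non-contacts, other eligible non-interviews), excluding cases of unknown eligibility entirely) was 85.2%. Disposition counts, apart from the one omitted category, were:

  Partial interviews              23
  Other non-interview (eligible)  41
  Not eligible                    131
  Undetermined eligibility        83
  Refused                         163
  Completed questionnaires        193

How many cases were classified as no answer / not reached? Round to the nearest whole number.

73

Top → 193 + 23 + 163 + 41 = 420
CON3 = 420 / D = 0.852
D = 420 / 0.852 = 493.0
Rest of base = 420
no answer / not reached = 493.0 − 420 ≈ 73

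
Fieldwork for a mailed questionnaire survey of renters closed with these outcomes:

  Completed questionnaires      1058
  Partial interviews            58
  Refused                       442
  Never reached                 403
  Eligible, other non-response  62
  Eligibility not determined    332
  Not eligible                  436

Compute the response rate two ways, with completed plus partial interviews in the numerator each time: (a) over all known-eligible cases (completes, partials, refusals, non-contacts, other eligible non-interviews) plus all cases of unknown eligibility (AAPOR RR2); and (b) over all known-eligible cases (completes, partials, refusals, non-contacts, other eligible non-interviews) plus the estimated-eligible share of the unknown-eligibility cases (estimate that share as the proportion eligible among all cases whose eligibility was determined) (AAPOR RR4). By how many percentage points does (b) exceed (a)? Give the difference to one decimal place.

1.2

Top: 1058 + 58 = 1116
Denom: 1058 + 58 + 442 + 403 + 62 + 332 = 2355
RR2 = 1116 / 2355 = 0.4739
Known eligible: 1058 + 58 + 442 + 403 + 62 = 2023
e = 2023 / (2023 + 436) = 2023 / 2459 = 0.8227
Eligible share of unknowns: 0.8227 × 332 = 273.14
Denom: 2023 + 273.14 = 2296.14
RR4 = 1116 / 2296.14 = 0.4860
Difference = 48.60 − 47.39 = 1.21 percentage points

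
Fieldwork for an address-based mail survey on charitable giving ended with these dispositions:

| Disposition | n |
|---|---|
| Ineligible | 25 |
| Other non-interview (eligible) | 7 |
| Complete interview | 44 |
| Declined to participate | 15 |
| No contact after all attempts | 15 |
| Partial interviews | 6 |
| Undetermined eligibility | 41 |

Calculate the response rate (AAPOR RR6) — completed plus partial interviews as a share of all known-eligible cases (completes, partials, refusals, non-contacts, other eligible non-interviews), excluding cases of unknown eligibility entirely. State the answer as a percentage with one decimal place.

57.5%

Num = 44 + 6 = 50
Base = 44 + 6 + 15 + 15 + 7 = 87
RR6 = 50 / 87 = 0.5747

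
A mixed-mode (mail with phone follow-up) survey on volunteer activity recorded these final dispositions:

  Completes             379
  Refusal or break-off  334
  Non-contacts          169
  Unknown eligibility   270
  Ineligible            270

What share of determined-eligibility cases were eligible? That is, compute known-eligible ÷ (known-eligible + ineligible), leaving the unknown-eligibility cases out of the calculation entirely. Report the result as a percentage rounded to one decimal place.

Determined eligible = 379 + 334 + 169 = 882
e = 882 / (882 + 270) = 882 / 1152 = 0.7656

76.6%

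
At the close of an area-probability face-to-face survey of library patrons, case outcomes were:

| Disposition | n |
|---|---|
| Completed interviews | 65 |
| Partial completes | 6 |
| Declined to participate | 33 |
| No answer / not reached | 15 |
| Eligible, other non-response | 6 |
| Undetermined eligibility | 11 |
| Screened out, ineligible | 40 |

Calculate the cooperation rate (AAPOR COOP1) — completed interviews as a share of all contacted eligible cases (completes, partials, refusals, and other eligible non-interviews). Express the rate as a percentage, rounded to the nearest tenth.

Top: 65
Denom: 65 + 6 + 33 + 6 = 110
COOP1 = 65 / 110 = 0.5909

59.1%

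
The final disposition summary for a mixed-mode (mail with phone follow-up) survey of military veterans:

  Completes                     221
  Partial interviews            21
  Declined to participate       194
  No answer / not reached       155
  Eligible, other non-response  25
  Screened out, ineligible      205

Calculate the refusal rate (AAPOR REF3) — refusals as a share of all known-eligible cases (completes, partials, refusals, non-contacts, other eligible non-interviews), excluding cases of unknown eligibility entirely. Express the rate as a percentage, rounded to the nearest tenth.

Top = 194
Denom = 221 + 21 + 194 + 155 + 25 = 616
REF3 = 194 / 616 = 0.3149

31.5%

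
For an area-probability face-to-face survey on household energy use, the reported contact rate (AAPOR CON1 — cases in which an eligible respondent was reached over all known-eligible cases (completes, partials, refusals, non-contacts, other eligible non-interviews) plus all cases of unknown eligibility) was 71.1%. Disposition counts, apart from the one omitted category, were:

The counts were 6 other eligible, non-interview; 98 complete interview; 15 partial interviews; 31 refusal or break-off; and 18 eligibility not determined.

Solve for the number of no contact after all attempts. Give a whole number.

Numerator → 98 + 15 + 31 + 6 = 150
CON1 = 150 / D = 0.711
D = 150 / 0.711 = 211.0
Remaining denominator categories sum to 168
no contact after all attempts = 211.0 − 168 ≈ 43

43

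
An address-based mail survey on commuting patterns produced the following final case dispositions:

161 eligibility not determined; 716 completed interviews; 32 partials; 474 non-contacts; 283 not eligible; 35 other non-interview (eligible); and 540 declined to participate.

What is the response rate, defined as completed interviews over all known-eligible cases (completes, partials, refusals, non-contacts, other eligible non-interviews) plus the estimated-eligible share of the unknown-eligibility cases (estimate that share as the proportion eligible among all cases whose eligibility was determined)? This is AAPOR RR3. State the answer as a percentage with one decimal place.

37.0%

Numerator: 716
Eligible (known): 716 + 32 + 540 + 474 + 35 = 1797
e = 1797 / (1797 + 283) = 1797 / 2080 = 0.8639
Eligible share of unknowns: 0.8639 × 161 = 139.09
Denom: 1797 + 139.09 = 1936.09
RR3 = 716 / 1936.09 = 0.3698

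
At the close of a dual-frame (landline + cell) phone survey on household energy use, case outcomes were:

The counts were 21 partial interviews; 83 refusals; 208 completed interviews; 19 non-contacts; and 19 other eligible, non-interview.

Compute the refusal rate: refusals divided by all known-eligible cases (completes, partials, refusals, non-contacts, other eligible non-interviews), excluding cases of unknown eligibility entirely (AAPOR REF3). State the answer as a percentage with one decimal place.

Num = 83
Denominator = 208 + 21 + 83 + 19 + 19 = 350
REF3 = 83 / 350 = 0.2371

23.7%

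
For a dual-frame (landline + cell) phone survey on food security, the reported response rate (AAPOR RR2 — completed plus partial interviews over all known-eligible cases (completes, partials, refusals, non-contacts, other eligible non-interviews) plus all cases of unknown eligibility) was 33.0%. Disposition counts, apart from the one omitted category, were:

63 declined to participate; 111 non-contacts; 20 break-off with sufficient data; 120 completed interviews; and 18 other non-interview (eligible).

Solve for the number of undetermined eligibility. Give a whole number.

Num = 120 + 20 = 140
RR2 = 140 / D = 0.330
D = 140 / 0.330 = 424.2
Remaining denominator categories sum to 332
undetermined eligibility = 424.2 − 332 ≈ 92

92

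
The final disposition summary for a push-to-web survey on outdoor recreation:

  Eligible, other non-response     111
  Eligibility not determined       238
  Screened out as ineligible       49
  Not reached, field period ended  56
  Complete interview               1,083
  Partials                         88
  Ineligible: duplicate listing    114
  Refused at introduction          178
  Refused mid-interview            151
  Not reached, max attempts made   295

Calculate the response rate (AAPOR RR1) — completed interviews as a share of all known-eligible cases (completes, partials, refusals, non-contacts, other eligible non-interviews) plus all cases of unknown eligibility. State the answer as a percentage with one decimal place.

49.2%

Refusal or break-off = 178 + 151 = 329
No contact after all attempts = 56 + 295 = 351
Not eligible = 49 + 114 = 163
Top → 1083
Denom → 1083 + 88 + 329 + 351 + 111 + 238 = 2200
RR1 = 1083 / 2200 = 0.4923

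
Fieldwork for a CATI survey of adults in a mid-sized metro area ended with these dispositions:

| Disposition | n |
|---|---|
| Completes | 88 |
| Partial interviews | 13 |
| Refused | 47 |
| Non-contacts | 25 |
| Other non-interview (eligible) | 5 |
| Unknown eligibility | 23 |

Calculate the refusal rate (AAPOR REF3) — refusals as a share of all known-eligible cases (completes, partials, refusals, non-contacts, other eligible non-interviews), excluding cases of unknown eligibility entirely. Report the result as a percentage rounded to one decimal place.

26.4%

Top = 47
Denom = 88 + 13 + 47 + 25 + 5 = 178
REF3 = 47 / 178 = 0.2640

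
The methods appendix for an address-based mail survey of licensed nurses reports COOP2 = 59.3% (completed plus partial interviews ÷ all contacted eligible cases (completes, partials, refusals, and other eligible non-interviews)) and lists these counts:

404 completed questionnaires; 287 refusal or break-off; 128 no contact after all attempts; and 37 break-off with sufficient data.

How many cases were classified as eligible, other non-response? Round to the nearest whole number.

Top = 404 + 37 = 441
COOP2 = 441 / D = 0.593
D = 441 / 0.593 = 743.7
Other denominator terms total 728
eligible, other non-response = 743.7 − 728 ≈ 16

16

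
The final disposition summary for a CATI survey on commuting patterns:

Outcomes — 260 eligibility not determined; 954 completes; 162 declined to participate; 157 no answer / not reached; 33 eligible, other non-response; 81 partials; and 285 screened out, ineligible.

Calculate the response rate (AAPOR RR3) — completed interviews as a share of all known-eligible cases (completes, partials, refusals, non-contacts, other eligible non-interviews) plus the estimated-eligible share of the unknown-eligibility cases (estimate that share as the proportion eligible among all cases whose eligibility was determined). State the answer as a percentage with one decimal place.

59.5%

Top: 954
Eligible (known): 954 + 81 + 162 + 157 + 33 = 1387
e = 1387 / (1387 + 285) = 1387 / 1672 = 0.8295
e × U: 0.8295 × 260 = 215.67
Base: 1387 + 215.67 = 1602.67
RR3 = 954 / 1602.67 = 0.5953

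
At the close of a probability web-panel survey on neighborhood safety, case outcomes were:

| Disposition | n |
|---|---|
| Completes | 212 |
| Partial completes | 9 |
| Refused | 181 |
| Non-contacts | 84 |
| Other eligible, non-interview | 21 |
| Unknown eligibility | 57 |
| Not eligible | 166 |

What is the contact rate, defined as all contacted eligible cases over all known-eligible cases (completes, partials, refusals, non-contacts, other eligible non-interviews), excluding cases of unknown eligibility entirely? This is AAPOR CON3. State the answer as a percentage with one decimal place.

Top: 212 + 9 + 181 + 21 = 423
Denominator: 212 + 9 + 181 + 84 + 21 = 507
CON3 = 423 / 507 = 0.8343

83.4%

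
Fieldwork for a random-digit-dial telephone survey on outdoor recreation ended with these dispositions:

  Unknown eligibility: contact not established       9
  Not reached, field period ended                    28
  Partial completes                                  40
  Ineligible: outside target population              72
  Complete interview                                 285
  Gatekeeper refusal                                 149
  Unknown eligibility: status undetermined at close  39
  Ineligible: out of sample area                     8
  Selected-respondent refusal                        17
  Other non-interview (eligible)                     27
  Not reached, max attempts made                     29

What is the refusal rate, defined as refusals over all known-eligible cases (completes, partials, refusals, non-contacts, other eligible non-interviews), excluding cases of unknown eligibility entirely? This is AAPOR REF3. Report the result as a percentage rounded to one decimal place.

28.9%

Refusals = 149 + 17 = 166
Non-contacts = 28 + 29 = 57
Unknown eligibility = 9 + 39 = 48
Screened out, ineligible = 72 + 8 = 80
Numerator → 166
Base → 285 + 40 + 166 + 57 + 27 = 575
REF3 = 166 / 575 = 0.2887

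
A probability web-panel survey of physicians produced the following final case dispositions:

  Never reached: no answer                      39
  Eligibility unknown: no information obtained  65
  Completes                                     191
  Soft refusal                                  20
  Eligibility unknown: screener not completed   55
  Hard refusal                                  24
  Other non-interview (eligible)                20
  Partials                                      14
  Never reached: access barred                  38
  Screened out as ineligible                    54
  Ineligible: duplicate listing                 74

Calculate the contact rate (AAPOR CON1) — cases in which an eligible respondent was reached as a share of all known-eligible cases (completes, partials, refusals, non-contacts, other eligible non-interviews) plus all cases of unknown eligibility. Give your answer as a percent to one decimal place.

57.7%

Declined to participate = 24 + 20 = 44
Non-contacts = 39 + 38 = 77
Unknown if eligible = 55 + 65 = 120
Out of scope = 54 + 74 = 128
Numerator → 191 + 14 + 44 + 20 = 269
Denom → 191 + 14 + 44 + 77 + 20 + 120 = 466
CON1 = 269 / 466 = 0.5773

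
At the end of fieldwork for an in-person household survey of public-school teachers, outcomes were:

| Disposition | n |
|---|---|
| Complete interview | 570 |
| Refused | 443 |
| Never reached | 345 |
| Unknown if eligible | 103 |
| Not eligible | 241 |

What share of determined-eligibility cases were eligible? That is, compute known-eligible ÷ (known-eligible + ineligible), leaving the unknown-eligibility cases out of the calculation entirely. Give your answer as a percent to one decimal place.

Eligible (known): 570 + 443 + 345 = 1358
e = 1358 / (1358 + 241) = 1358 / 1599 = 0.8493

84.9%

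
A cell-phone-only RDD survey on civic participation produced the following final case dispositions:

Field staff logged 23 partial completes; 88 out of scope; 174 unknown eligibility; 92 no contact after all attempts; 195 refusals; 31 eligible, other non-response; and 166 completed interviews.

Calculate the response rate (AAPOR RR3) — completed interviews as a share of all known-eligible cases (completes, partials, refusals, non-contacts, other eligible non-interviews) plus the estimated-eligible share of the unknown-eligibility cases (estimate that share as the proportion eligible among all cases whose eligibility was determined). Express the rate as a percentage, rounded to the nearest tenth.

25.3%

Num: 166
Known eligible: 166 + 23 + 195 + 92 + 31 = 507
e = 507 / (507 + 88) = 507 / 595 = 0.8521
e × U: 0.8521 × 174 = 148.27
Denom: 507 + 148.27 = 655.27
RR3 = 166 / 655.27 = 0.2533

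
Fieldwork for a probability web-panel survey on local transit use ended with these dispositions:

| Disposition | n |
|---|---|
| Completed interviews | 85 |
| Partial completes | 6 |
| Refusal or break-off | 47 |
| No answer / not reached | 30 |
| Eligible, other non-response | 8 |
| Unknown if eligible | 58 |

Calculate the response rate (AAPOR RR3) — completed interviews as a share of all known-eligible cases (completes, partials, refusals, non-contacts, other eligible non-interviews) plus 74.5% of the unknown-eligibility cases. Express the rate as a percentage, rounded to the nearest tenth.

Num → 85
Known eligible → 85 + 6 + 47 + 30 + 8 = 176
e × U → 0.7450 × 58 = 43.21
Denominator → 176 + 43.21 = 219.21
RR3 = 85 / 219.21 = 0.3878

38.8%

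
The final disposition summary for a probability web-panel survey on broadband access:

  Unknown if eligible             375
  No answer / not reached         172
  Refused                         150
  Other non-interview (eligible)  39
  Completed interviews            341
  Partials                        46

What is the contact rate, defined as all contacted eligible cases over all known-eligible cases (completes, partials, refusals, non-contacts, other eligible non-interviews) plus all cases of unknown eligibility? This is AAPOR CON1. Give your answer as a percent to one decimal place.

51.3%

Numerator → 341 + 46 + 150 + 39 = 576
Base → 341 + 46 + 150 + 172 + 39 + 375 = 1123
CON1 = 576 / 1123 = 0.5129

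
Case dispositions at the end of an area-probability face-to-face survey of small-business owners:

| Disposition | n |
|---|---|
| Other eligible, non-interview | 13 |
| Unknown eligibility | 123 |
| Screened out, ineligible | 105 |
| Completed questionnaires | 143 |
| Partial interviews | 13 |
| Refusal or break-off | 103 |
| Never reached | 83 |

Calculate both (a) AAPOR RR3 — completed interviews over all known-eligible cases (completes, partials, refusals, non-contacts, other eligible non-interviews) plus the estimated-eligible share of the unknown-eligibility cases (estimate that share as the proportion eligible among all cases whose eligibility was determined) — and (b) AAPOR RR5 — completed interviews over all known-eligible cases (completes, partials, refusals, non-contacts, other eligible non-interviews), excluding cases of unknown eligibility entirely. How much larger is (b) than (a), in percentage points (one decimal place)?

8.5

Numerator → 143
Eligible (known) → 143 + 13 + 103 + 83 + 13 = 355
e = 355 / (355 + 105) = 355 / 460 = 0.7717
Estimated eligible among unknowns → 0.7717 × 123 = 94.92
Denominator → 355 + 94.92 = 449.92
RR3 = 143 / 449.92 = 0.3178
Denominator → 143 + 13 + 103 + 83 + 13 = 355
RR5 = 143 / 355 = 0.4028
Difference = 40.28 − 31.78 = 8.50 percentage points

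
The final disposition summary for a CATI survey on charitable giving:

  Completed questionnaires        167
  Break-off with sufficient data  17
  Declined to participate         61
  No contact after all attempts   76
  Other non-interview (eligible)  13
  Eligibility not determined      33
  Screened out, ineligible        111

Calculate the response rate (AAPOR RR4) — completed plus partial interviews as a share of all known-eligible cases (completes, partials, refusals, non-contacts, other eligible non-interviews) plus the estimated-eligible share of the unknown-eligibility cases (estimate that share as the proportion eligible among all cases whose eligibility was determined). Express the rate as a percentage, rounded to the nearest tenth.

51.3%

Num = 167 + 17 = 184
Known eligible = 167 + 17 + 61 + 76 + 13 = 334
e = 334 / (334 + 111) = 334 / 445 = 0.7506
Estimated eligible among unknowns = 0.7506 × 33 = 24.77
Base = 334 + 24.77 = 358.77
RR4 = 184 / 358.77 = 0.5129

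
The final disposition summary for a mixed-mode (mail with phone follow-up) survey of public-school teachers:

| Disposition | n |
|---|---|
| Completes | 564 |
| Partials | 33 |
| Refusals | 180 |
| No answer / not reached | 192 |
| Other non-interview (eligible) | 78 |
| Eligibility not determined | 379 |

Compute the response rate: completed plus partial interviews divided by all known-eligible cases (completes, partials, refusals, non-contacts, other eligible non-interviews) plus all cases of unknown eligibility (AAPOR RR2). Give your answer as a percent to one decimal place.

41.9%

Top = 564 + 33 = 597
Denominator = 564 + 33 + 180 + 192 + 78 + 379 = 1426
RR2 = 597 / 1426 = 0.4187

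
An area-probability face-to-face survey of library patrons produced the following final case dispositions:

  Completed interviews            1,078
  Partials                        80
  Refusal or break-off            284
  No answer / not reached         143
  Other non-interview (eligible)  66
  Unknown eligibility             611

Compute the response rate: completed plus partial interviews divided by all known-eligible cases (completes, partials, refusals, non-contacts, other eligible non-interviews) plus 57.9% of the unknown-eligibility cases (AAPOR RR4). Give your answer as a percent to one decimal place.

Numerator → 1078 + 80 = 1158
Determined eligible → 1078 + 80 + 284 + 143 + 66 = 1651
Eligible share of unknowns → 0.5790 × 611 = 353.77
Denominator → 1651 + 353.77 = 2004.77
RR4 = 1158 / 2004.77 = 0.5776

57.8%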